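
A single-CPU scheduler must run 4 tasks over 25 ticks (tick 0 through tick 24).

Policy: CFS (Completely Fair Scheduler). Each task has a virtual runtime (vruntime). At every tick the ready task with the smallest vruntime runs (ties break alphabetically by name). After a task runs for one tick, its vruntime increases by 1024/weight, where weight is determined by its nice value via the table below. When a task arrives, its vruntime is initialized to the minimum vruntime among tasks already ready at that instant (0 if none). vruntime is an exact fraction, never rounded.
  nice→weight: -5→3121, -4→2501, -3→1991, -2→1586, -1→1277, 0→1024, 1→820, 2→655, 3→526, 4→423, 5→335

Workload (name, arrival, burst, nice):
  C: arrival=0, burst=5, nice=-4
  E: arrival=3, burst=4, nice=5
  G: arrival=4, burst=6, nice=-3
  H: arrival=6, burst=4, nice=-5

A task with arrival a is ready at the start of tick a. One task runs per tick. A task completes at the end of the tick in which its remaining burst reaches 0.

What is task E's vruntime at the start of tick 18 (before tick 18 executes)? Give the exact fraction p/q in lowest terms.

t=0: vr[C=0] → run C
t=1: vr[C=1024/2501] → run C
t=2: vr[C=2048/2501] → run C
t=3: vr[C=3072/2501 E=3072/2501] → run C
t=4: vr[C=4096/2501 E=3072/2501 G=3072/2501] → run E
t=5: vr[C=4096/2501 E=3590144/837835 G=3072/2501] → run G
t=6: vr[C=4096/2501 E=3590144/837835 G=8677376/4979491 H=4096/2501] → run C
t=7: vr[E=3590144/837835 G=8677376/4979491 H=4096/2501] → run H
t=8: vr[E=3590144/837835 G=8677376/4979491 H=15344640/7805621] → run G
t=9: vr[E=3590144/837835 G=11238400/4979491 H=15344640/7805621] → run H
t=10: vr[E=3590144/837835 G=11238400/4979491 H=17905664/7805621] → run G
t=11: vr[E=3590144/837835 G=13799424/4979491 H=17905664/7805621] → run H
t=12: vr[E=3590144/837835 G=13799424/4979491 H=20466688/7805621] → run H
t=13: vr[E=3590144/837835 G=13799424/4979491] → run G
t=14: vr[E=3590144/837835 G=16360448/4979491] → run G
t=15: vr[E=3590144/837835 G=18921472/4979491] → run G
t=16: vr[E=3590144/837835] → run E
t=17: vr[E=6151168/837835] → run E
t=18: vr[E=8712192/837835] → run E
t=19: (idle)
t=20: (idle)
t=21: (idle)
t=22: (idle)
t=23: (idle)
t=24: (idle)

vruntime(E, start of tick 18) = 8712192/837835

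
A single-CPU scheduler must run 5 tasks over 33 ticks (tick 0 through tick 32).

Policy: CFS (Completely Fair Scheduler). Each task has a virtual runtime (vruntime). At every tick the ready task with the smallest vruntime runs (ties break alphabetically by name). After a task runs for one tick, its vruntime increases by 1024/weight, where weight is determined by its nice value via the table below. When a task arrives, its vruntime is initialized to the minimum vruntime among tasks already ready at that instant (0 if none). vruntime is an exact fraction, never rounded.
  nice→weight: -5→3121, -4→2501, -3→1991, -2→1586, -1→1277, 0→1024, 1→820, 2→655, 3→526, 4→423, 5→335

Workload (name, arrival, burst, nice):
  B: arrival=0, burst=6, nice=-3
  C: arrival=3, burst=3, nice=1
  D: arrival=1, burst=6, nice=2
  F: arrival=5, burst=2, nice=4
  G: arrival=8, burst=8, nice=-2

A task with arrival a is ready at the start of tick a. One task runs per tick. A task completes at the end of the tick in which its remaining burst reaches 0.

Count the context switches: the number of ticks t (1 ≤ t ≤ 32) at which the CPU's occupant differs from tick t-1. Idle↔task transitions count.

t=0: vr[B=0] → run B
t=1: vr[B=1024/1991 D=1024/1991] → run B
t=2: vr[B=2048/1991 D=1024/1991] → run D
t=3: vr[B=2048/1991 C=2048/1991 D=2709504/1304105] → run B
t=4: vr[B=3072/1991 C=2048/1991 D=2709504/1304105] → run C
t=5: vr[B=3072/1991 C=929536/408155 D=2709504/1304105 F=3072/1991] → run B
t=6: vr[B=4096/1991 C=929536/408155 D=2709504/1304105 F=3072/1991] → run F
t=7: vr[B=4096/1991 C=929536/408155 D=2709504/1304105 F=3338240/842193] → run B
t=8: vr[B=5120/1991 C=929536/408155 D=2709504/1304105 F=3338240/842193 G=2709504/1304105] → run D
t=9: vr[B=5120/1991 C=929536/408155 D=4748288/1304105 F=3338240/842193 G=2709504/1304105] → run G
t=10: vr[B=5120/1991 C=929536/408155 D=4748288/1304105 F=3338240/842193 G=2816338432/1034155265] → run C
t=11: vr[B=5120/1991 C=1439232/408155 D=4748288/1304105 F=3338240/842193 G=2816338432/1034155265] → run B
t=12: vr[C=1439232/408155 D=4748288/1304105 F=3338240/842193 G=2816338432/1034155265] → run G
t=13: vr[C=1439232/408155 D=4748288/1304105 F=3338240/842193 G=3484040192/1034155265] → run G
t=14: vr[C=1439232/408155 D=4748288/1304105 F=3338240/842193 G=4151741952/1034155265] → run C
t=15: vr[D=4748288/1304105 F=3338240/842193 G=4151741952/1034155265] → run D
t=16: vr[D=6787072/1304105 F=3338240/842193 G=4151741952/1034155265] → run F
t=17: vr[D=6787072/1304105 G=4151741952/1034155265] → run G
t=18: vr[D=6787072/1304105 G=4819443712/1034155265] → run G
t=19: vr[D=6787072/1304105 G=5487145472/1034155265] → run D
t=20: vr[D=8825856/1304105 G=5487145472/1034155265] → run G
t=21: vr[D=8825856/1304105 G=6154847232/1034155265] → run G
t=22: vr[D=8825856/1304105 G=6822548992/1034155265] → run G
t=23: vr[D=8825856/1304105] → run D
t=24: vr[D=2172928/260821] → run D
t=25: (idle)
t=26: (idle)
t=27: (idle)
t=28: (idle)
t=29: (idle)
t=30: (idle)
t=31: (idle)
t=32: (idle)

context switches = 19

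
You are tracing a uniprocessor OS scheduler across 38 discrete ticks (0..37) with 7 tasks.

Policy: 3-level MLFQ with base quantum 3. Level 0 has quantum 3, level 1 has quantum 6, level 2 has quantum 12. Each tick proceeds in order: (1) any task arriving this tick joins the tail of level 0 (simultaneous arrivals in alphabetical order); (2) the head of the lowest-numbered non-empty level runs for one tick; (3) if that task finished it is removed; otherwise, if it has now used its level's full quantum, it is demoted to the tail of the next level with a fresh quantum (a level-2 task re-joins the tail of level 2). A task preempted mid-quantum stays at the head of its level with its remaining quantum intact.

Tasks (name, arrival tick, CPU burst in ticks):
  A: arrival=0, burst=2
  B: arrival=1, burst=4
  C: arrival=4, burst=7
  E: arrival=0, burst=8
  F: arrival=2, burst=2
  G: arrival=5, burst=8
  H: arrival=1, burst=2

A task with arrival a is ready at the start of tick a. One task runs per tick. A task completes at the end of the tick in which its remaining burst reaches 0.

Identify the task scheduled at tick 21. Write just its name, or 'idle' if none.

t=0: L0/L1/L2 = AE/-/- → run A
t=1: L0/L1/L2 = AEBH/-/- → run A
t=2: L0/L1/L2 = EBHF/-/- → run E
t=3: L0/L1/L2 = EBHF/-/- → run E
t=4: L0/L1/L2 = EBHFC/-/- → run E
t=5: L0/L1/L2 = BHFCG/E/- → run B
t=6: L0/L1/L2 = BHFCG/E/- → run B
t=7: L0/L1/L2 = BHFCG/E/- → run B
t=8: L0/L1/L2 = HFCG/EB/- → run H
t=9: L0/L1/L2 = HFCG/EB/- → run H
t=10: L0/L1/L2 = FCG/EB/- → run F
t=11: L0/L1/L2 = FCG/EB/- → run F
t=12: L0/L1/L2 = CG/EB/- → run C
t=13: L0/L1/L2 = CG/EB/- → run C
t=14: L0/L1/L2 = CG/EB/- → run C
t=15: L0/L1/L2 = G/EBC/- → run G
t=16: L0/L1/L2 = G/EBC/- → run G
t=17: L0/L1/L2 = G/EBC/- → run G
t=18: L0/L1/L2 = -/EBCG/- → run E
t=19: L0/L1/L2 = -/EBCG/- → run E
t=20: L0/L1/L2 = -/EBCG/- → run E
t=21: L0/L1/L2 = -/EBCG/- → run E
t=22: L0/L1/L2 = -/EBCG/- → run E
t=23: L0/L1/L2 = -/BCG/- → run B
t=24: L0/L1/L2 = -/CG/- → run C
t=25: L0/L1/L2 = -/CG/- → run C
t=26: L0/L1/L2 = -/CG/- → run C
t=27: L0/L1/L2 = -/CG/- → run C
t=28: L0/L1/L2 = -/G/- → run G
t=29: L0/L1/L2 = -/G/- → run G
t=30: L0/L1/L2 = -/G/- → run G
t=31: L0/L1/L2 = -/G/- → run G
t=32: L0/L1/L2 = -/G/- → run G
t=33: (idle)
t=34: (idle)
t=35: (idle)
t=36: (idle)
t=37: (idle)

running at tick 21 = E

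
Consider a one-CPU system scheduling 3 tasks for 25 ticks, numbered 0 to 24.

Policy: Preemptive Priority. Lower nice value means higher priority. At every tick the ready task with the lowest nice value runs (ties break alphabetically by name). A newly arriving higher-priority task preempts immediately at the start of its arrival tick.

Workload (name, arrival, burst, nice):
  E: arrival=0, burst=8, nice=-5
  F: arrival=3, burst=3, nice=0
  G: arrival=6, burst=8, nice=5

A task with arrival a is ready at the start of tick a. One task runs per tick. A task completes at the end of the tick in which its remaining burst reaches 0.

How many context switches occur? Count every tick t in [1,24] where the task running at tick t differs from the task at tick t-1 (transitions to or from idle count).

context switches = 3

t=0: ready={E} → run E
t=1: ready={E} → run E
t=2: ready={E} → run E
t=3: ready={E,F} → run E
t=4: ready={E,F} → run E
t=5: ready={E,F} → run E
t=6: ready={E,F,G} → run E
t=7: ready={E,F,G} → run E
t=8: ready={F,G} → run F
t=9: ready={F,G} → run F
t=10: ready={F,G} → run F
t=11: ready={G} → run G
t=12: ready={G} → run G
t=13: ready={G} → run G
t=14: ready={G} → run G
t=15: ready={G} → run G
t=16: ready={G} → run G
t=17: ready={G} → run G
t=18: ready={G} → run G
t=19: (idle)
t=20: (idle)
t=21: (idle)
t=22: (idle)
t=23: (idle)
t=24: (idle)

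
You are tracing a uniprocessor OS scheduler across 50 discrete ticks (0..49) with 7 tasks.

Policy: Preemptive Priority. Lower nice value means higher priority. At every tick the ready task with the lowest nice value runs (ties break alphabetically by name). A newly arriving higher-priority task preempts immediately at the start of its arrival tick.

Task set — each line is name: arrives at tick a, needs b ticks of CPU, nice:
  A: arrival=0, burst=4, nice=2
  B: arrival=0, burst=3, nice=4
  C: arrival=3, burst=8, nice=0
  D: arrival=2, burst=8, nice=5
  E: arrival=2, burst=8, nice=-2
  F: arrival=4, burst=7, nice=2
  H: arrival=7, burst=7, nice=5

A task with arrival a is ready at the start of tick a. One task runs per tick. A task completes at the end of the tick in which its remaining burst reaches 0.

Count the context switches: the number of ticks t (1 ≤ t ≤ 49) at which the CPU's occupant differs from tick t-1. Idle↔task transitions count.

context switches = 8

t=0: ready={A,B} → run A
t=1: ready={A,B} → run A
t=2: ready={A,B,D,E} → run E
t=3: ready={A,B,C,D,E} → run E
t=4: ready={A,B,C,D,E,F} → run E
t=5: ready={A,B,C,D,E,F} → run E
t=6: ready={A,B,C,D,E,F} → run E
t=7: ready={A,B,C,D,E,F,H} → run E
t=8: ready={A,B,C,D,E,F,H} → run E
t=9: ready={A,B,C,D,E,F,H} → run E
t=10: ready={A,B,C,D,F,H} → run C
t=11: ready={A,B,C,D,F,H} → run C
t=12: ready={A,B,C,D,F,H} → run C
t=13: ready={A,B,C,D,F,H} → run C
t=14: ready={A,B,C,D,F,H} → run C
t=15: ready={A,B,C,D,F,H} → run C
t=16: ready={A,B,C,D,F,H} → run C
t=17: ready={A,B,C,D,F,H} → run C
t=18: ready={A,B,D,F,H} → run A
t=19: ready={A,B,D,F,H} → run A
t=20: ready={B,D,F,H} → run F
t=21: ready={B,D,F,H} → run F
t=22: ready={B,D,F,H} → run F
t=23: ready={B,D,F,H} → run F
t=24: ready={B,D,F,H} → run F
t=25: ready={B,D,F,H} → run F
t=26: ready={B,D,F,H} → run F
t=27: ready={B,D,H} → run B
t=28: ready={B,D,H} → run B
t=29: ready={B,D,H} → run B
t=30: ready={D,H} → run D
t=31: ready={D,H} → run D
t=32: ready={D,H} → run D
t=33: ready={D,H} → run D
t=34: ready={D,H} → run D
t=35: ready={D,H} → run D
t=36: ready={D,H} → run D
t=37: ready={D,H} → run D
t=38: ready={H} → run H
t=39: ready={H} → run H
t=40: ready={H} → run H
t=41: ready={H} → run H
t=42: ready={H} → run H
t=43: ready={H} → run H
t=44: ready={H} → run H
t=45: (idle)
t=46: (idle)
t=47: (idle)
t=48: (idle)
t=49: (idle)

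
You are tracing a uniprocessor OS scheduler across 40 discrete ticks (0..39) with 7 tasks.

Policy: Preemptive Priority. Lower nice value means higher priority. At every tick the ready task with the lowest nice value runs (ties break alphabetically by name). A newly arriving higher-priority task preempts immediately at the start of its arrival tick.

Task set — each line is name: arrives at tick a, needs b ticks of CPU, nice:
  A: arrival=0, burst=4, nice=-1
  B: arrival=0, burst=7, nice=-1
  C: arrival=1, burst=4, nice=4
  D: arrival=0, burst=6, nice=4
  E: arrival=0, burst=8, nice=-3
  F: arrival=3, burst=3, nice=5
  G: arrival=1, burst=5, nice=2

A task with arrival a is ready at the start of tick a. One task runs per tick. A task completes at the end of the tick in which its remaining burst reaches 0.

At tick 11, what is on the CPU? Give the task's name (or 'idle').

running at tick 11 = A

t=0: ready={A,B,D,E} → run E
t=1: ready={A,B,C,D,E,G} → run E
t=2: ready={A,B,C,D,E,G} → run E
t=3: ready={A,B,C,D,E,F,G} → run E
t=4: ready={A,B,C,D,E,F,G} → run E
t=5: ready={A,B,C,D,E,F,G} → run E
t=6: ready={A,B,C,D,E,F,G} → run E
t=7: ready={A,B,C,D,E,F,G} → run E
t=8: ready={A,B,C,D,F,G} → run A
t=9: ready={A,B,C,D,F,G} → run A
t=10: ready={A,B,C,D,F,G} → run A
t=11: ready={A,B,C,D,F,G} → run A
t=12: ready={B,C,D,F,G} → run B
t=13: ready={B,C,D,F,G} → run B
t=14: ready={B,C,D,F,G} → run B
t=15: ready={B,C,D,F,G} → run B
t=16: ready={B,C,D,F,G} → run B
t=17: ready={B,C,D,F,G} → run B
t=18: ready={B,C,D,F,G} → run B
t=19: ready={C,D,F,G} → run G
t=20: ready={C,D,F,G} → run G
t=21: ready={C,D,F,G} → run G
t=22: ready={C,D,F,G} → run G
t=23: ready={C,D,F,G} → run G
t=24: ready={C,D,F} → run C
t=25: ready={C,D,F} → run C
t=26: ready={C,D,F} → run C
t=27: ready={C,D,F} → run C
t=28: ready={D,F} → run D
t=29: ready={D,F} → run D
t=30: ready={D,F} → run D
t=31: ready={D,F} → run D
t=32: ready={D,F} → run D
t=33: ready={D,F} → run D
t=34: ready={F} → run F
t=35: ready={F} → run F
t=36: ready={F} → run F
t=37: (idle)
t=38: (idle)
t=39: (idle)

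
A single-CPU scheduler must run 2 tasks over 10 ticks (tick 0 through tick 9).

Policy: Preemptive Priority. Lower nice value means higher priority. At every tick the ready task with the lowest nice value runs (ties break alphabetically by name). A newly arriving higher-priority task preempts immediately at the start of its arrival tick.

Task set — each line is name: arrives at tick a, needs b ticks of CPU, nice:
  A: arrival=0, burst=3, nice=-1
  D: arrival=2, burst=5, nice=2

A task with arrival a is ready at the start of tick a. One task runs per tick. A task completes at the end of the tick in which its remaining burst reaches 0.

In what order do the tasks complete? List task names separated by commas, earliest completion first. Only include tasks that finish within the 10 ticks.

completion order = A, D

t=0: ready={A} → run A
t=1: ready={A} → run A
t=2: ready={A,D} → run A
t=3: ready={D} → run D
t=4: ready={D} → run D
t=5: ready={D} → run D
t=6: ready={D} → run D
t=7: ready={D} → run D
t=8: (idle)
t=9: (idle)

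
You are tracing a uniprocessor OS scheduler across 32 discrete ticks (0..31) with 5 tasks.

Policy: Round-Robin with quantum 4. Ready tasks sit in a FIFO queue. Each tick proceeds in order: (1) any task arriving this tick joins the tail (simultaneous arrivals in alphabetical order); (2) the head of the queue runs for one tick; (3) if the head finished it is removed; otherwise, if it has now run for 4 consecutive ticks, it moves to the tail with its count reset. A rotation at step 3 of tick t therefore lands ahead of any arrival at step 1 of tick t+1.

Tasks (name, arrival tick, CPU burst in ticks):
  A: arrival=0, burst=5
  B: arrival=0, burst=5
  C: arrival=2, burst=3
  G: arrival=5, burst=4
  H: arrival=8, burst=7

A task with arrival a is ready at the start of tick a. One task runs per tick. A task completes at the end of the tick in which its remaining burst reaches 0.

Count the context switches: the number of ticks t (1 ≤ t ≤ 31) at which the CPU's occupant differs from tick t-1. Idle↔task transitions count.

context switches = 7

t=0: queue=[A,B] q_used=0 → run A
t=1: queue=[A,B] q_used=1 → run A
t=2: queue=[A,B,C] q_used=2 → run A
t=3: queue=[A,B,C] q_used=3 → run A
t=4: queue=[B,C,A] q_used=0 → run B
t=5: queue=[B,C,A,G] q_used=1 → run B
t=6: queue=[B,C,A,G] q_used=2 → run B
t=7: queue=[B,C,A,G] q_used=3 → run B
t=8: queue=[C,A,G,B,H] q_used=0 → run C
t=9: queue=[C,A,G,B,H] q_used=1 → run C
t=10: queue=[C,A,G,B,H] q_used=2 → run C
t=11: queue=[A,G,B,H] q_used=0 → run A
t=12: queue=[G,B,H] q_used=0 → run G
t=13: queue=[G,B,H] q_used=1 → run G
t=14: queue=[G,B,H] q_used=2 → run G
t=15: queue=[G,B,H] q_used=3 → run G
t=16: queue=[B,H] q_used=0 → run B
t=17: queue=[H] q_used=0 → run H
t=18: queue=[H] q_used=1 → run H
t=19: queue=[H] q_used=2 → run H
t=20: queue=[H] q_used=3 → run H
t=21: queue=[H] q_used=0 → run H
t=22: queue=[H] q_used=1 → run H
t=23: queue=[H] q_used=2 → run H
t=24: (idle)
t=25: (idle)
t=26: (idle)
t=27: (idle)
t=28: (idle)
t=29: (idle)
t=30: (idle)
t=31: (idle)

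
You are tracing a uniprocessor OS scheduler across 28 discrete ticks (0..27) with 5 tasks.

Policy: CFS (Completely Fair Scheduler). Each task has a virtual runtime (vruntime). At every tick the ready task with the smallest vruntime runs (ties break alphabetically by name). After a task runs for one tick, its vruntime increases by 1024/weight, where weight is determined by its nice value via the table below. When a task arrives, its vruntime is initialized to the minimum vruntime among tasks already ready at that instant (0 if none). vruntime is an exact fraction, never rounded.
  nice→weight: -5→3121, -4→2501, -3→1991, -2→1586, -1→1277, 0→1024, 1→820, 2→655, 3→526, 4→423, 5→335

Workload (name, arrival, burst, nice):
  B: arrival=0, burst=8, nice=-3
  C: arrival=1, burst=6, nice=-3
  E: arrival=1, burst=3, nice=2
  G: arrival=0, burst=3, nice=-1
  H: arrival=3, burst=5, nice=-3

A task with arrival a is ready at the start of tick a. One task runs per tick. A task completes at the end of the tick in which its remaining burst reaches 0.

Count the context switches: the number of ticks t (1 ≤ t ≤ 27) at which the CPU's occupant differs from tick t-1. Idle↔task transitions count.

t=0: vr[B=0 G=0] → run B
t=1: vr[B=1024/1991 C=0 E=0 G=0] → run C
t=2: vr[B=1024/1991 C=1024/1991 E=0 G=0] → run E
t=3: vr[B=1024/1991 C=1024/1991 E=1024/655 G=0 H=0] → run G
t=4: vr[B=1024/1991 C=1024/1991 E=1024/655 G=1024/1277 H=0] → run H
t=5: vr[B=1024/1991 C=1024/1991 E=1024/655 G=1024/1277 H=1024/1991] → run B
t=6: vr[B=2048/1991 C=1024/1991 E=1024/655 G=1024/1277 H=1024/1991] → run C
t=7: vr[B=2048/1991 C=2048/1991 E=1024/655 G=1024/1277 H=1024/1991] → run H
t=8: vr[B=2048/1991 C=2048/1991 E=1024/655 G=1024/1277 H=2048/1991] → run G
t=9: vr[B=2048/1991 C=2048/1991 E=1024/655 G=2048/1277 H=2048/1991] → run B
t=10: vr[B=3072/1991 C=2048/1991 E=1024/655 G=2048/1277 H=2048/1991] → run C
t=11: vr[B=3072/1991 C=3072/1991 E=1024/655 G=2048/1277 H=2048/1991] → run H
t=12: vr[B=3072/1991 C=3072/1991 E=1024/655 G=2048/1277 H=3072/1991] → run B
t=13: vr[B=4096/1991 C=3072/1991 E=1024/655 G=2048/1277 H=3072/1991] → run C
t=14: vr[B=4096/1991 C=4096/1991 E=1024/655 G=2048/1277 H=3072/1991] → run H
t=15: vr[B=4096/1991 C=4096/1991 E=1024/655 G=2048/1277 H=4096/1991] → run E
t=16: vr[B=4096/1991 C=4096/1991 E=2048/655 G=2048/1277 H=4096/1991] → run G
t=17: vr[B=4096/1991 C=4096/1991 E=2048/655 H=4096/1991] → run B
t=18: vr[B=5120/1991 C=4096/1991 E=2048/655 H=4096/1991] → run C
t=19: vr[B=5120/1991 C=5120/1991 E=2048/655 H=4096/1991] → run H
t=20: vr[B=5120/1991 C=5120/1991 E=2048/655] → run B
t=21: vr[B=6144/1991 C=5120/1991 E=2048/655] → run C
t=22: vr[B=6144/1991 E=2048/655] → run B
t=23: vr[B=7168/1991 E=2048/655] → run E
t=24: vr[B=7168/1991] → run B
t=25: (idle)
t=26: (idle)
t=27: (idle)

context switches = 25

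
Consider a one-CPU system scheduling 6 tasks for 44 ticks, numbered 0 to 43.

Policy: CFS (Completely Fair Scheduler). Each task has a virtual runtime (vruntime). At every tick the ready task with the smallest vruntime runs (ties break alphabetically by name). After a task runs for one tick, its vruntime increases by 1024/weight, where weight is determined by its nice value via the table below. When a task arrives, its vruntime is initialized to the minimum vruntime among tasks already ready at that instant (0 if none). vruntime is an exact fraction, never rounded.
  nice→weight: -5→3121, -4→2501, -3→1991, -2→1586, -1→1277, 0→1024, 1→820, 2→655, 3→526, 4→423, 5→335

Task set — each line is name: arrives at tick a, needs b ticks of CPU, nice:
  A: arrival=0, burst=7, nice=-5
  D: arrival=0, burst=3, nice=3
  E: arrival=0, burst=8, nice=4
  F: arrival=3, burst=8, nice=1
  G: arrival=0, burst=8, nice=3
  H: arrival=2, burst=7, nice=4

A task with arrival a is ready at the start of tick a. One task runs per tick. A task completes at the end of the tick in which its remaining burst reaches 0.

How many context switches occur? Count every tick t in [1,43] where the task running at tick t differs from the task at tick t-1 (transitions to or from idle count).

t=0: vr[A=0 D=0 E=0 G=0] → run A
t=1: vr[A=1024/3121 D=0 E=0 G=0] → run D
t=2: vr[A=1024/3121 D=512/263 E=0 G=0 H=0] → run E
t=3: vr[A=1024/3121 D=512/263 E=1024/423 F=0 G=0 H=0] → run F
t=4: vr[A=1024/3121 D=512/263 E=1024/423 F=256/205 G=0 H=0] → run G
t=5: vr[A=1024/3121 D=512/263 E=1024/423 F=256/205 G=512/263 H=0] → run H
t=6: vr[A=1024/3121 D=512/263 E=1024/423 F=256/205 G=512/263 H=1024/423] → run A
t=7: vr[A=2048/3121 D=512/263 E=1024/423 F=256/205 G=512/263 H=1024/423] → run A
t=8: vr[A=3072/3121 D=512/263 E=1024/423 F=256/205 G=512/263 H=1024/423] → run A
t=9: vr[A=4096/3121 D=512/263 E=1024/423 F=256/205 G=512/263 H=1024/423] → run F
t=10: vr[A=4096/3121 D=512/263 E=1024/423 F=512/205 G=512/263 H=1024/423] → run A
t=11: vr[A=5120/3121 D=512/263 E=1024/423 F=512/205 G=512/263 H=1024/423] → run A
t=12: vr[A=6144/3121 D=512/263 E=1024/423 F=512/205 G=512/263 H=1024/423] → run D
t=13: vr[A=6144/3121 D=1024/263 E=1024/423 F=512/205 G=512/263 H=1024/423] → run G
t=14: vr[A=6144/3121 D=1024/263 E=1024/423 F=512/205 G=1024/263 H=1024/423] → run A
t=15: vr[D=1024/263 E=1024/423 F=512/205 G=1024/263 H=1024/423] → run E
t=16: vr[D=1024/263 E=2048/423 F=512/205 G=1024/263 H=1024/423] → run H
t=17: vr[D=1024/263 E=2048/423 F=512/205 G=1024/263 H=2048/423] → run F
t=18: vr[D=1024/263 E=2048/423 F=768/205 G=1024/263 H=2048/423] → run F
t=19: vr[D=1024/263 E=2048/423 F=1024/205 G=1024/263 H=2048/423] → run D
t=20: vr[E=2048/423 F=1024/205 G=1024/263 H=2048/423] → run G
t=21: vr[E=2048/423 F=1024/205 G=1536/263 H=2048/423] → run E
t=22: vr[E=1024/141 F=1024/205 G=1536/263 H=2048/423] → run H
t=23: vr[E=1024/141 F=1024/205 G=1536/263 H=1024/141] → run F
t=24: vr[E=1024/141 F=256/41 G=1536/263 H=1024/141] → run G
t=25: vr[E=1024/141 F=256/41 G=2048/263 H=1024/141] → run F
t=26: vr[E=1024/141 F=1536/205 G=2048/263 H=1024/141] → run E
t=27: vr[E=4096/423 F=1536/205 G=2048/263 H=1024/141] → run H
t=28: vr[E=4096/423 F=1536/205 G=2048/263 H=4096/423] → run F
t=29: vr[E=4096/423 F=1792/205 G=2048/263 H=4096/423] → run G
t=30: vr[E=4096/423 F=1792/205 G=2560/263 H=4096/423] → run F
t=31: vr[E=4096/423 G=2560/263 H=4096/423] → run E
t=32: vr[E=5120/423 G=2560/263 H=4096/423] → run H
t=33: vr[E=5120/423 G=2560/263 H=5120/423] → run G
t=34: vr[E=5120/423 G=3072/263 H=5120/423] → run G
t=35: vr[E=5120/423 G=3584/263 H=5120/423] → run E
t=36: vr[E=2048/141 G=3584/263 H=5120/423] → run H
t=37: vr[E=2048/141 G=3584/263 H=2048/141] → run G
t=38: vr[E=2048/141 H=2048/141] → run E
t=39: vr[E=7168/423 H=2048/141] → run H
t=40: vr[E=7168/423] → run E
t=41: (idle)
t=42: (idle)
t=43: (idle)

context switches = 36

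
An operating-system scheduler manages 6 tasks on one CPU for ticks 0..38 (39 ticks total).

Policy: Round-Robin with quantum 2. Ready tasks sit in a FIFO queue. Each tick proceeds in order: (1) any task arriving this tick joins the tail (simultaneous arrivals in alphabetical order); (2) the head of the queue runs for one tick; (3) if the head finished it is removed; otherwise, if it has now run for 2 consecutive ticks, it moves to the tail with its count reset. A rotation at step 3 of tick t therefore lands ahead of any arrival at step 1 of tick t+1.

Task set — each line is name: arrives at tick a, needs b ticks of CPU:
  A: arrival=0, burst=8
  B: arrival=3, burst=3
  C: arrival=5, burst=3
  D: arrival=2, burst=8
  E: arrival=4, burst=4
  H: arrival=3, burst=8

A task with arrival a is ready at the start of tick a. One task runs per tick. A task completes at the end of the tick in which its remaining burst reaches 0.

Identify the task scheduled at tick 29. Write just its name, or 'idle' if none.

running at tick 29 = H

t=0: queue=[A] q_used=0 → run A
t=1: queue=[A] q_used=1 → run A
t=2: queue=[A,D] q_used=0 → run A
t=3: queue=[A,D,B,H] q_used=1 → run A
t=4: queue=[D,B,H,A,E] q_used=0 → run D
t=5: queue=[D,B,H,A,E,C] q_used=1 → run D
t=6: queue=[B,H,A,E,C,D] q_used=0 → run B
t=7: queue=[B,H,A,E,C,D] q_used=1 → run B
t=8: queue=[H,A,E,C,D,B] q_used=0 → run H
t=9: queue=[H,A,E,C,D,B] q_used=1 → run H
t=10: queue=[A,E,C,D,B,H] q_used=0 → run A
t=11: queue=[A,E,C,D,B,H] q_used=1 → run A
t=12: queue=[E,C,D,B,H,A] q_used=0 → run E
t=13: queue=[E,C,D,B,H,A] q_used=1 → run E
t=14: queue=[C,D,B,H,A,E] q_used=0 → run C
t=15: queue=[C,D,B,H,A,E] q_used=1 → run C
t=16: queue=[D,B,H,A,E,C] q_used=0 → run D
t=17: queue=[D,B,H,A,E,C] q_used=1 → run D
t=18: queue=[B,H,A,E,C,D] q_used=0 → run B
t=19: queue=[H,A,E,C,D] q_used=0 → run H
t=20: queue=[H,A,E,C,D] q_used=1 → run H
t=21: queue=[A,E,C,D,H] q_used=0 → run A
t=22: queue=[A,E,C,D,H] q_used=1 → run A
t=23: queue=[E,C,D,H] q_used=0 → run E
t=24: queue=[E,C,D,H] q_used=1 → run E
t=25: queue=[C,D,H] q_used=0 → run C
t=26: queue=[D,H] q_used=0 → run D
t=27: queue=[D,H] q_used=1 → run D
t=28: queue=[H,D] q_used=0 → run H
t=29: queue=[H,D] q_used=1 → run H
t=30: queue=[D,H] q_used=0 → run D
t=31: queue=[D,H] q_used=1 → run D
t=32: queue=[H] q_used=0 → run H
t=33: queue=[H] q_used=1 → run H
t=34: (idle)
t=35: (idle)
t=36: (idle)
t=37: (idle)
t=38: (idle)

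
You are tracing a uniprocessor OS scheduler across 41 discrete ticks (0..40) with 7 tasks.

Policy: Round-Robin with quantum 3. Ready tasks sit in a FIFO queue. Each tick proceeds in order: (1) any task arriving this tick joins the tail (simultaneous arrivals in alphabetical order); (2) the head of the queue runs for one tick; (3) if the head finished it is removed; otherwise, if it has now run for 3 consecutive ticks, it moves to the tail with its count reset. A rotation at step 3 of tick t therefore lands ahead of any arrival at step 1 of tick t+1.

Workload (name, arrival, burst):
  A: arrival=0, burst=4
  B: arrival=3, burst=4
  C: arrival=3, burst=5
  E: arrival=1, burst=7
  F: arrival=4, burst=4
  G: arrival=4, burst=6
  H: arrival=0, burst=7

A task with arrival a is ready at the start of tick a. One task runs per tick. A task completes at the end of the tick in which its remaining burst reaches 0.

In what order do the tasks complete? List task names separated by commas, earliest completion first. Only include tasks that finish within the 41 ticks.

t=0: queue=[A,H] q_used=0 → run A
t=1: queue=[A,H,E] q_used=1 → run A
t=2: queue=[A,H,E] q_used=2 → run A
t=3: queue=[H,E,A,B,C] q_used=0 → run H
t=4: queue=[H,E,A,B,C,F,G] q_used=1 → run H
t=5: queue=[H,E,A,B,C,F,G] q_used=2 → run H
t=6: queue=[E,A,B,C,F,G,H] q_used=0 → run E
t=7: queue=[E,A,B,C,F,G,H] q_used=1 → run E
t=8: queue=[E,A,B,C,F,G,H] q_used=2 → run E
t=9: queue=[A,B,C,F,G,H,E] q_used=0 → run A
t=10: queue=[B,C,F,G,H,E] q_used=0 → run B
t=11: queue=[B,C,F,G,H,E] q_used=1 → run B
t=12: queue=[B,C,F,G,H,E] q_used=2 → run B
t=13: queue=[C,F,G,H,E,B] q_used=0 → run C
t=14: queue=[C,F,G,H,E,B] q_used=1 → run C
t=15: queue=[C,F,G,H,E,B] q_used=2 → run C
t=16: queue=[F,G,H,E,B,C] q_used=0 → run F
t=17: queue=[F,G,H,E,B,C] q_used=1 → run F
t=18: queue=[F,G,H,E,B,C] q_used=2 → run F
t=19: queue=[G,H,E,B,C,F] q_used=0 → run G
t=20: queue=[G,H,E,B,C,F] q_used=1 → run G
t=21: queue=[G,H,E,B,C,F] q_used=2 → run G
t=22: queue=[H,E,B,C,F,G] q_used=0 → run H
t=23: queue=[H,E,B,C,F,G] q_used=1 → run H
t=24: queue=[H,E,B,C,F,G] q_used=2 → run H
t=25: queue=[E,B,C,F,G,H] q_used=0 → run E
t=26: queue=[E,B,C,F,G,H] q_used=1 → run E
t=27: queue=[E,B,C,F,G,H] q_used=2 → run E
t=28: queue=[B,C,F,G,H,E] q_used=0 → run B
t=29: queue=[C,F,G,H,E] q_used=0 → run C
t=30: queue=[C,F,G,H,E] q_used=1 → run C
t=31: queue=[F,G,H,E] q_used=0 → run F
t=32: queue=[G,H,E] q_used=0 → run G
t=33: queue=[G,H,E] q_used=1 → run G
t=34: queue=[G,H,E] q_used=2 → run G
t=35: queue=[H,E] q_used=0 → run H
t=36: queue=[E] q_used=0 → run E
t=37: (idle)
t=38: (idle)
t=39: (idle)
t=40: (idle)

completion order = A, B, C, F, G, H, E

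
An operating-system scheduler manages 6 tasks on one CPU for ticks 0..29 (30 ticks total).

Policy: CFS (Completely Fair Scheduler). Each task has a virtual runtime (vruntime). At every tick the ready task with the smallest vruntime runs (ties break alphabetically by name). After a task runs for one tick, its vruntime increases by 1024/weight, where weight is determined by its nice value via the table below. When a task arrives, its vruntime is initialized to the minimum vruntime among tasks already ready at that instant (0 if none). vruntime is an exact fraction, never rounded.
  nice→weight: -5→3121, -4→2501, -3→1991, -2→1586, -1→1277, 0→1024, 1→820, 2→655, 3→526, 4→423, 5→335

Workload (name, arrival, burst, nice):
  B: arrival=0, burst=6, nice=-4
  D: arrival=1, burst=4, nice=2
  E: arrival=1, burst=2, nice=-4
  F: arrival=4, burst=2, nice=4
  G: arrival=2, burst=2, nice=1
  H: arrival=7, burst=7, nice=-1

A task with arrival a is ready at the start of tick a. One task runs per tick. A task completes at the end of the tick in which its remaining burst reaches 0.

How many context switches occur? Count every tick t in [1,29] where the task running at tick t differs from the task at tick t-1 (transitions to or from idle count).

context switches = 21

t=0: vr[B=0] → run B
t=1: vr[B=1024/2501 D=1024/2501 E=1024/2501] → run B
t=2: vr[B=2048/2501 D=1024/2501 E=1024/2501 G=1024/2501] → run D
t=3: vr[B=2048/2501 D=3231744/1638155 E=1024/2501 G=1024/2501] → run E
t=4: vr[B=2048/2501 D=3231744/1638155 E=2048/2501 F=1024/2501 G=1024/2501] → run F
t=5: vr[B=2048/2501 D=3231744/1638155 E=2048/2501 F=2994176/1057923 G=1024/2501] → run G
t=6: vr[B=2048/2501 D=3231744/1638155 E=2048/2501 F=2994176/1057923 G=20736/12505] → run B
t=7: vr[B=3072/2501 D=3231744/1638155 E=2048/2501 F=2994176/1057923 G=20736/12505 H=2048/2501] → run E
t=8: vr[B=3072/2501 D=3231744/1638155 F=2994176/1057923 G=20736/12505 H=2048/2501] → run H
t=9: vr[B=3072/2501 D=3231744/1638155 F=2994176/1057923 G=20736/12505 H=5176320/3193777] → run B
t=10: vr[B=4096/2501 D=3231744/1638155 F=2994176/1057923 G=20736/12505 H=5176320/3193777] → run H
t=11: vr[B=4096/2501 D=3231744/1638155 F=2994176/1057923 G=20736/12505 H=7737344/3193777] → run B
t=12: vr[B=5120/2501 D=3231744/1638155 F=2994176/1057923 G=20736/12505 H=7737344/3193777] → run G
t=13: vr[B=5120/2501 D=3231744/1638155 F=2994176/1057923 H=7737344/3193777] → run D
t=14: vr[B=5120/2501 D=5792768/1638155 F=2994176/1057923 H=7737344/3193777] → run B
t=15: vr[D=5792768/1638155 F=2994176/1057923 H=7737344/3193777] → run H
t=16: vr[D=5792768/1638155 F=2994176/1057923 H=10298368/3193777] → run F
t=17: vr[D=5792768/1638155 H=10298368/3193777] → run H
t=18: vr[D=5792768/1638155 H=12859392/3193777] → run D
t=19: vr[D=8353792/1638155 H=12859392/3193777] → run H
t=20: vr[D=8353792/1638155 H=15420416/3193777] → run H
t=21: vr[D=8353792/1638155 H=17981440/3193777] → run D
t=22: vr[H=17981440/3193777] → run H
t=23: (idle)
t=24: (idle)
t=25: (idle)
t=26: (idle)
t=27: (idle)
t=28: (idle)
t=29: (idle)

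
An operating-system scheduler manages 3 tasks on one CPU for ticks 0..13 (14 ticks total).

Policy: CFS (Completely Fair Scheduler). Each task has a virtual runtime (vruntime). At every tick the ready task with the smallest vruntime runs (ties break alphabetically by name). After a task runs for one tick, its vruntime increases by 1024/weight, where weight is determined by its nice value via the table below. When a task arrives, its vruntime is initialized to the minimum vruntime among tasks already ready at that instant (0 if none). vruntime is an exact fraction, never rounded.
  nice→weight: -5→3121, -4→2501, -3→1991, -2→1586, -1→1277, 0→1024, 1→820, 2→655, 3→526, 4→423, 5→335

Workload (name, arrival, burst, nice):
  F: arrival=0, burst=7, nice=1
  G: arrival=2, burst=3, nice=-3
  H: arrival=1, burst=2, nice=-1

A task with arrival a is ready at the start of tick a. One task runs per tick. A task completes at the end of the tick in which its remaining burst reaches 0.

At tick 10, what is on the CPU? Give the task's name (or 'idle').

running at tick 10 = F

t=0: vr[F=0] → run F
t=1: vr[F=256/205 H=256/205] → run F
t=2: vr[F=512/205 G=256/205 H=256/205] → run G
t=3: vr[F=512/205 G=719616/408155 H=256/205] → run H
t=4: vr[F=512/205 G=719616/408155 H=536832/261785] → run G
t=5: vr[F=512/205 G=929536/408155 H=536832/261785] → run H
t=6: vr[F=512/205 G=929536/408155] → run G
t=7: vr[F=512/205] → run F
t=8: vr[F=768/205] → run F
t=9: vr[F=1024/205] → run F
t=10: vr[F=256/41] → run F
t=11: vr[F=1536/205] → run F
t=12: (idle)
t=13: (idle)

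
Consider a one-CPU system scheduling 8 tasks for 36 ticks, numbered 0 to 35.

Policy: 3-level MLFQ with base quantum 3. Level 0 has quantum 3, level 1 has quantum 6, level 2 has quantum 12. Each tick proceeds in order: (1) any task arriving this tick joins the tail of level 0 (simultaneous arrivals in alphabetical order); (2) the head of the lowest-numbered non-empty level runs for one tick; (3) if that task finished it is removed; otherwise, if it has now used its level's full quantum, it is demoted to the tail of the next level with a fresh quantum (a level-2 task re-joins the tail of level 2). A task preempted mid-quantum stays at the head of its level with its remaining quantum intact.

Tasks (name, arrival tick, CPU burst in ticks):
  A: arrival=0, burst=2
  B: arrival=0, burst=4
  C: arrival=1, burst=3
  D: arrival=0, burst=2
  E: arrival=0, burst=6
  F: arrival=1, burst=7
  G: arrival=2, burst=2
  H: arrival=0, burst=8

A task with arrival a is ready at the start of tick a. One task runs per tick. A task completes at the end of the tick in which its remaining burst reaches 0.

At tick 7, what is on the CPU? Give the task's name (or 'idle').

t=0: L0/L1/L2 = ABDEH/-/- → run A
t=1: L0/L1/L2 = ABDEHCF/-/- → run A
t=2: L0/L1/L2 = BDEHCFG/-/- → run B
t=3: L0/L1/L2 = BDEHCFG/-/- → run B
t=4: L0/L1/L2 = BDEHCFG/-/- → run B
t=5: L0/L1/L2 = DEHCFG/B/- → run D
t=6: L0/L1/L2 = DEHCFG/B/- → run D
t=7: L0/L1/L2 = EHCFG/B/- → run E
t=8: L0/L1/L2 = EHCFG/B/- → run E
t=9: L0/L1/L2 = EHCFG/B/- → run E
t=10: L0/L1/L2 = HCFG/BE/- → run H
t=11: L0/L1/L2 = HCFG/BE/- → run H
t=12: L0/L1/L2 = HCFG/BE/- → run H
t=13: L0/L1/L2 = CFG/BEH/- → run C
t=14: L0/L1/L2 = CFG/BEH/- → run C
t=15: L0/L1/L2 = CFG/BEH/- → run C
t=16: L0/L1/L2 = FG/BEH/- → run F
t=17: L0/L1/L2 = FG/BEH/- → run F
t=18: L0/L1/L2 = FG/BEH/- → run F
t=19: L0/L1/L2 = G/BEHF/- → run G
t=20: L0/L1/L2 = G/BEHF/- → run G
t=21: L0/L1/L2 = -/BEHF/- → run B
t=22: L0/L1/L2 = -/EHF/- → run E
t=23: L0/L1/L2 = -/EHF/- → run E
t=24: L0/L1/L2 = -/EHF/- → run E
t=25: L0/L1/L2 = -/HF/- → run H
t=26: L0/L1/L2 = -/HF/- → run H
t=27: L0/L1/L2 = -/HF/- → run H
t=28: L0/L1/L2 = -/HF/- → run H
t=29: L0/L1/L2 = -/HF/- → run H
t=30: L0/L1/L2 = -/F/- → run F
t=31: L0/L1/L2 = -/F/- → run F
t=32: L0/L1/L2 = -/F/- → run F
t=33: L0/L1/L2 = -/F/- → run F
t=34: (idle)
t=35: (idle)

running at tick 7 = E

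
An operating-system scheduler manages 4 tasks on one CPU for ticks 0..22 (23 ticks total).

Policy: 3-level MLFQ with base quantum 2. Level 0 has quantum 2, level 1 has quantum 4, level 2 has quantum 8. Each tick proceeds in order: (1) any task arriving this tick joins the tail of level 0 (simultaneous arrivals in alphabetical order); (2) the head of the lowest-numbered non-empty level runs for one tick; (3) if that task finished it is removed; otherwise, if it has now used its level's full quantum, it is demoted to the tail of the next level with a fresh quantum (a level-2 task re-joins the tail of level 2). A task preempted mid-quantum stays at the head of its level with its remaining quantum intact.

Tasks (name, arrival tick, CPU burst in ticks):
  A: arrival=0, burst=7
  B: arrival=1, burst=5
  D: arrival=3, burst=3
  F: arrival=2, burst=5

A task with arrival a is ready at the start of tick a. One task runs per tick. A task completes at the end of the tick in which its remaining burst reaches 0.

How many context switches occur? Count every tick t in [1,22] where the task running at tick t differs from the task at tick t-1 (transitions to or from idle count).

context switches = 9

t=0: L0/L1/L2 = A/-/- → run A
t=1: L0/L1/L2 = AB/-/- → run A
t=2: L0/L1/L2 = BF/A/- → run B
t=3: L0/L1/L2 = BFD/A/- → run B
t=4: L0/L1/L2 = FD/AB/- → run F
t=5: L0/L1/L2 = FD/AB/- → run F
t=6: L0/L1/L2 = D/ABF/- → run D
t=7: L0/L1/L2 = D/ABF/- → run D
t=8: L0/L1/L2 = -/ABFD/- → run A
t=9: L0/L1/L2 = -/ABFD/- → run A
t=10: L0/L1/L2 = -/ABFD/- → run A
t=11: L0/L1/L2 = -/ABFD/- → run A
t=12: L0/L1/L2 = -/BFD/A → run B
t=13: L0/L1/L2 = -/BFD/A → run B
t=14: L0/L1/L2 = -/BFD/A → run B
t=15: L0/L1/L2 = -/FD/A → run F
t=16: L0/L1/L2 = -/FD/A → run F
t=17: L0/L1/L2 = -/FD/A → run F
t=18: L0/L1/L2 = -/D/A → run D
t=19: L0/L1/L2 = -/-/A → run A
t=20: (idle)
t=21: (idle)
t=22: (idle)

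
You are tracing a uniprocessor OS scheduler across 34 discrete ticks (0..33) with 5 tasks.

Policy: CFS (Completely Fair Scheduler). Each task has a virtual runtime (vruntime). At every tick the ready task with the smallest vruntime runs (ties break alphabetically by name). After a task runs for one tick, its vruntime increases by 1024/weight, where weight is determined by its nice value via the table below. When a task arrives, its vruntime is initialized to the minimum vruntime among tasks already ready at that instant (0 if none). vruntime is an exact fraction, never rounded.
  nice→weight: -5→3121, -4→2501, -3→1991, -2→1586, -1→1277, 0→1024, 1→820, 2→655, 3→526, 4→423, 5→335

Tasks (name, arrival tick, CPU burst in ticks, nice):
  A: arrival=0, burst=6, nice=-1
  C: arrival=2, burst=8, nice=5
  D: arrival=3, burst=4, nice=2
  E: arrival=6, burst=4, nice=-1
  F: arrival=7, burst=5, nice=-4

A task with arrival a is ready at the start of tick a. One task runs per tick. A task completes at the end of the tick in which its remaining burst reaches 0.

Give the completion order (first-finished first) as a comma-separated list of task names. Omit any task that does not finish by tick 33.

t=0: vr[A=0] → run A
t=1: vr[A=1024/1277] → run A
t=2: vr[A=2048/1277 C=2048/1277] → run A
t=3: vr[A=3072/1277 C=2048/1277 D=2048/1277] → run C
t=4: vr[A=3072/1277 C=1993728/427795 D=2048/1277] → run D
t=5: vr[A=3072/1277 C=1993728/427795 D=2649088/836435] → run A
t=6: vr[A=4096/1277 C=1993728/427795 D=2649088/836435 E=2649088/836435] → run D
t=7: vr[A=4096/1277 C=1993728/427795 D=3956736/836435 E=2649088/836435 F=2649088/836435] → run E
t=8: vr[A=4096/1277 C=1993728/427795 D=3956736/836435 E=3319808/836435 F=2649088/836435] → run F
t=9: vr[A=4096/1277 C=1993728/427795 D=3956736/836435 E=3319808/836435 F=7481878528/2091923935] → run A
t=10: vr[A=5120/1277 C=1993728/427795 D=3956736/836435 E=3319808/836435 F=7481878528/2091923935] → run F
t=11: vr[A=5120/1277 C=1993728/427795 D=3956736/836435 E=3319808/836435 F=8338387968/2091923935] → run E
t=12: vr[A=5120/1277 C=1993728/427795 D=3956736/836435 E=3990528/836435 F=8338387968/2091923935] → run F
t=13: vr[A=5120/1277 C=1993728/427795 D=3956736/836435 E=3990528/836435 F=9194897408/2091923935] → run A
t=14: vr[C=1993728/427795 D=3956736/836435 E=3990528/836435 F=9194897408/2091923935] → run F
t=15: vr[C=1993728/427795 D=3956736/836435 E=3990528/836435 F=10051406848/2091923935] → run C
t=16: vr[C=3301376/427795 D=3956736/836435 E=3990528/836435 F=10051406848/2091923935] → run D
t=17: vr[C=3301376/427795 D=5264384/836435 E=3990528/836435 F=10051406848/2091923935] → run E
t=18: vr[C=3301376/427795 D=5264384/836435 E=4661248/836435 F=10051406848/2091923935] → run F
t=19: vr[C=3301376/427795 D=5264384/836435 E=4661248/836435] → run E
t=20: vr[C=3301376/427795 D=5264384/836435] → run D
t=21: vr[C=3301376/427795] → run C
t=22: vr[C=4609024/427795] → run C
t=23: vr[C=5916672/427795] → run C
t=24: vr[C=1444864/85559] → run C
t=25: vr[C=8531968/427795] → run C
t=26: vr[C=9839616/427795] → run C
t=27: (idle)
t=28: (idle)
t=29: (idle)
t=30: (idle)
t=31: (idle)
t=32: (idle)
t=33: (idle)

completion order = A, F, E, D, C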